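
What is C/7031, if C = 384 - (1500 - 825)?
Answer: -291/7031 ≈ -0.041388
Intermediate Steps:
C = -291 (C = 384 - 1*675 = 384 - 675 = -291)
C/7031 = -291/7031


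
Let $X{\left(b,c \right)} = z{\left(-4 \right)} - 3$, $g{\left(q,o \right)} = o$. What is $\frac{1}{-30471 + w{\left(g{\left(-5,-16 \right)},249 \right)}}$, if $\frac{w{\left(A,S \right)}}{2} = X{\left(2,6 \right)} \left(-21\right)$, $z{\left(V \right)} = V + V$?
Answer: $- \frac{1}{30009} \approx -3.3323 \cdot 10^{-5}$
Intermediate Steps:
$z{\left(V \right)} = 2 V$
$X{\left(b,c \right)} = -11$ ($X{\left(b,c \right)} = 2 \left(-4\right) - 3 = -8 - 3 = -11$)
$w{\left(A,S \right)} = 462$ ($w{\left(A,S \right)} = 2 \left(\left(-11\right) \left(-21\right)\right) = 2 \cdot 231 = 462$)
$\frac{1}{-30471 + w{\left(g{\left(-5,-16 \right)},249 \right)}} = \frac{1}{-30471 + 462} = \frac{1}{-30009} = - \frac{1}{30009}$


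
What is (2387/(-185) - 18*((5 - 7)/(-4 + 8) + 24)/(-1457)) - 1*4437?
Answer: -25518527/5735 ≈ -4449.6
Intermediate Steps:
(2387/(-185) - 18*((5 - 7)/(-4 + 8) + 24)/(-1457)) - 1*4437 = (2387*(-1/185) - 18*(-2/4 + 24)*(-1/1457)) - 4437 = (-2387/185 - 18*(-2*1/4 + 24)*(-1/1457)) - 4437 = (-2387/185 - 18*(-1/2 + 24)*(-1/1457)) - 4437 = (-2387/185 - 18*47/2*(-1/1457)) - 4437 = (-2387/185 - 423*(-1/1457)) - 4437 = (-2387/185 + 9/31) - 4437 = -72332/5735 - 4437 = -25518527/5735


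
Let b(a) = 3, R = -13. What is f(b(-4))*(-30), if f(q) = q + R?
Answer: 300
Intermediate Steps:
f(q) = -13 + q (f(q) = q - 13 = -13 + q)
f(b(-4))*(-30) = (-13 + 3)*(-30) = -10*(-30) = 300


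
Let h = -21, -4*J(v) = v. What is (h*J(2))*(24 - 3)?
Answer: 441/2 ≈ 220.50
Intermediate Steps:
J(v) = -v/4
(h*J(2))*(24 - 3) = (-(-21)*2/4)*(24 - 3) = -21*(-1/2)*21 = (21/2)*21 = 441/2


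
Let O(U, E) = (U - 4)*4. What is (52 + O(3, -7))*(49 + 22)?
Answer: 3408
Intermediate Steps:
O(U, E) = -16 + 4*U (O(U, E) = (-4 + U)*4 = -16 + 4*U)
(52 + O(3, -7))*(49 + 22) = (52 + (-16 + 4*3))*(49 + 22) = (52 + (-16 + 12))*71 = (52 - 4)*71 = 48*71 = 3408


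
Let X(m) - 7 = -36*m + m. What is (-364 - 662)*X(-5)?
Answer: -186732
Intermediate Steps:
X(m) = 7 - 35*m (X(m) = 7 + (-36*m + m) = 7 - 35*m)
(-364 - 662)*X(-5) = (-364 - 662)*(7 - 35*(-5)) = -1026*(7 + 175) = -1026*182 = -186732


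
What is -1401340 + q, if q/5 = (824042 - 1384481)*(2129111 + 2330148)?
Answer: -12495714674845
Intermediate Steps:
q = -12495713273505 (q = 5*((824042 - 1384481)*(2129111 + 2330148)) = 5*(-560439*4459259) = 5*(-2499142654701) = -12495713273505)
-1401340 + q = -1401340 - 12495713273505 = -12495714674845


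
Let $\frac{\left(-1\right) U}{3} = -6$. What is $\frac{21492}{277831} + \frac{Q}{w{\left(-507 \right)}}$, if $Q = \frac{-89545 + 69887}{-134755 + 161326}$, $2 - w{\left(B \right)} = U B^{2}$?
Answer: $\frac{77713227861587}{1004610979924320} \approx 0.077357$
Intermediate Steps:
$U = 18$ ($U = \left(-3\right) \left(-6\right) = 18$)
$w{\left(B \right)} = 2 - 18 B^{2}$
$Q = - \frac{19658}{26571} \approx -0.73983$
$\frac{21492}{277831} + \frac{Q}{w{\left(-507 \right)}} = \frac{21492}{277831} - \frac{19658}{26571 \left(2 - 18 \left(-507\right)^{2}\right)} = 21492 \cdot \frac{1}{277831} - \frac{19658}{26571 \left(2 - 4626882\right)} = \frac{21492}{277831} - \frac{19658}{26571 \left(2 - 4626882\right)} = \frac{21492}{277831} - \frac{19658}{26571 \left(-4626880\right)} = \frac{21492}{277831} - - \frac{9829}{61470414240} = \frac{21492}{277831} + \frac{9829}{61470414240} = \frac{77713227861587}{1004610979924320}$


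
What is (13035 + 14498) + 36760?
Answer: 64293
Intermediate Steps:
(13035 + 14498) + 36760 = 27533 + 36760 = 64293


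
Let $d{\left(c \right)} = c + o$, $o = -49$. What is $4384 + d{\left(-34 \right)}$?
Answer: $4301$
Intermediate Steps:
$d{\left(c \right)} = -49 + c$ ($d{\left(c \right)} = c - 49 = -49 + c$)
$4384 + d{\left(-34 \right)} = 4384 - 83 = 4301$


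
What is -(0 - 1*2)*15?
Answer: 30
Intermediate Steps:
-(0 - 1*2)*15 = -(0 - 2)*15 = -1*(-2)*15 = 2*15 = 30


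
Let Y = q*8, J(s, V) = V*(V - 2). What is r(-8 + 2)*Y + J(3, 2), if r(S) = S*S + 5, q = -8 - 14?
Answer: -7216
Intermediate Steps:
J(s, V) = V*(-2 + V)
q = -22
r(S) = 5 + S**2 (r(S) = S**2 + 5 = 5 + S**2)
Y = -176 (Y = -22*8 = -176)
r(-8 + 2)*Y + J(3, 2) = (5 + (-8 + 2)**2)*(-176) + 2*(-2 + 2) = (5 + (-6)**2)*(-176) + 2*0 = (5 + 36)*(-176) + 0 = 41*(-176) + 0 = -7216 + 0 = -7216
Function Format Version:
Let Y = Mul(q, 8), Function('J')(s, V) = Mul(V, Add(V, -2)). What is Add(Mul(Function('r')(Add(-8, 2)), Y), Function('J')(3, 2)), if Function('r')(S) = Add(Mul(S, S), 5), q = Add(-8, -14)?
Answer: -7216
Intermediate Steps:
Function('J')(s, V) = Mul(V, Add(-2, V))
q = -22
Function('r')(S) = Add(5, Pow(S, 2)) (Function('r')(S) = Add(Pow(S, 2), 5) = Add(5, Pow(S, 2)))
Y = -176 (Y = Mul(-22, 8) = -176)
Add(Mul(Function('r')(Add(-8, 2)), Y), Function('J')(3, 2)) = Add(Mul(Add(5, Pow(Add(-8, 2), 2)), -176), Mul(2, Add(-2, 2))) = Add(Mul(Add(5, Pow(-6, 2)), -176), Mul(2, 0)) = Add(Mul(Add(5, 36), -176), 0) = Add(Mul(41, -176), 0) = Add(-7216, 0) = -7216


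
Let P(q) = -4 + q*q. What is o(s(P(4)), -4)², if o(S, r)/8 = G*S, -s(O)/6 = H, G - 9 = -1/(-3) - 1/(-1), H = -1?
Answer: 246016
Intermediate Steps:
P(q) = -4 + q²
G = 31/3 (G = 9 + (-1/(-3) - 1/(-1)) = 9 + (-1*(-⅓) - 1*(-1)) = 9 + (⅓ + 1) = 9 + 4/3 = 31/3 ≈ 10.333)
s(O) = 6 (s(O) = -6*(-1) = 6)
o(S, r) = 248*S/3 (o(S, r) = 8*(31*S/3) = 248*S/3)
o(s(P(4)), -4)² = ((248/3)*6)² = 496² = 246016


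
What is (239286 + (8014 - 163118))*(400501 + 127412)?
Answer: 44440772166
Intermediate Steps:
(239286 + (8014 - 163118))*(400501 + 127412) = (239286 - 155104)*527913 = 84182*527913 = 44440772166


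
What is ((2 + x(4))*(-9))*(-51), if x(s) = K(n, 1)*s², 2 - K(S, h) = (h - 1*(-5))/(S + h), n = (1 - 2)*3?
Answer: 37638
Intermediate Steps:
n = -3 (n = -1*3 = -3)
K(S, h) = 2 - (5 + h)/(S + h) (K(S, h) = 2 - (h - 1*(-5))/(S + h) = 2 - (h + 5)/(S + h) = 2 - (5 + h)/(S + h))
x(s) = 5*s² (x(s) = ((-5 + 1 + 2*(-3))/(-3 + 1))*s² = ((-5 + 1 - 6)/(-2))*s² = (-½*(-10))*s² = 5*s²)
((2 + x(4))*(-9))*(-51) = ((2 + 5*4²)*(-9))*(-51) = ((2 + 5*16)*(-9))*(-51) = ((2 + 80)*(-9))*(-51) = (82*(-9))*(-51) = -738*(-51) = 37638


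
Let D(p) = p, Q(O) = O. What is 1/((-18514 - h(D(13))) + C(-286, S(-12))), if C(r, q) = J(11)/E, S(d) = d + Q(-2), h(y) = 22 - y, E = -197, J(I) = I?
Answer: -197/3649042 ≈ -5.3987e-5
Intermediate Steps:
S(d) = -2 + d (S(d) = d - 2 = -2 + d)
C(r, q) = -11/197 (C(r, q) = 11/(-197) = 11*(-1/197) = -11/197)
1/((-18514 - h(D(13))) + C(-286, S(-12))) = 1/((-18514 - (22 - 1*13)) - 11/197) = 1/((-18514 - (22 - 13)) - 11/197) = 1/((-18514 - 1*9) - 11/197) = 1/((-18514 - 9) - 11/197) = 1/(-18523 - 11/197) = 1/(-3649042/197) = -197/3649042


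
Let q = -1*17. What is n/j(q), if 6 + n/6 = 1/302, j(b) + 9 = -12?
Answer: 1811/1057 ≈ 1.7133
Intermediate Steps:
q = -17
j(b) = -21 (j(b) = -9 - 12 = -21)
n = -5433/151 (n = -36 + 6/302 = -36 + 6*(1/302) = -36 + 3/151 = -5433/151 ≈ -35.980)
n/j(q) = -5433/151/(-21) = -5433/151*(-1/21) = 1811/1057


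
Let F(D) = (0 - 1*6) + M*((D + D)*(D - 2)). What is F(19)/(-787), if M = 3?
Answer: -1932/787 ≈ -2.4549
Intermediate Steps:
F(D) = -6 + 6*D*(-2 + D) (F(D) = (0 - 1*6) + 3*((D + D)*(D - 2)) = (0 - 6) + 3*((2*D)*(-2 + D)) = -6 + 3*(2*D*(-2 + D)) = -6 + 6*D*(-2 + D))
F(19)/(-787) = (-6 - 12*19 + 6*19**2)/(-787) = (-6 - 228 + 6*361)*(-1/787) = (-6 - 228 + 2166)*(-1/787) = 1932*(-1/787) = -1932/787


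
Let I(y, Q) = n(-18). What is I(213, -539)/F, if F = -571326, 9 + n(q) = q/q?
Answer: 4/285663 ≈ 1.4003e-5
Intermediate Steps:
n(q) = -8 (n(q) = -9 + q/q = -9 + 1 = -8)
I(y, Q) = -8
I(213, -539)/F = -8/(-571326) = -8*(-1/571326) = 4/285663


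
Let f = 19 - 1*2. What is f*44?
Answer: 748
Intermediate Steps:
f = 17 (f = 19 - 2 = 17)
f*44 = 17*44 = 748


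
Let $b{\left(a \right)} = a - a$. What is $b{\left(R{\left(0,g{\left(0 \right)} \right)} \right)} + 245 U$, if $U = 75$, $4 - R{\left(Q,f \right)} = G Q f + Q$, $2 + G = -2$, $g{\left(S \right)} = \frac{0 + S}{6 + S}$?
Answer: $18375$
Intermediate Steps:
$g{\left(S \right)} = \frac{S}{6 + S}$
$G = -4$ ($G = -2 - 2 = -4$)
$R{\left(Q,f \right)} = 4 - Q + 4 Q f$ ($R{\left(Q,f \right)} = 4 - \left(- 4 Q f + Q\right) = 4 - \left(Q - 4 Q f\right) = 4 + \left(- Q + 4 Q f\right) = 4 - Q + 4 Q f$)
$b{\left(a \right)} = 0$
$b{\left(R{\left(0,g{\left(0 \right)} \right)} \right)} + 245 U = 0 + 245 \cdot 75 = 0 + 18375 = 18375$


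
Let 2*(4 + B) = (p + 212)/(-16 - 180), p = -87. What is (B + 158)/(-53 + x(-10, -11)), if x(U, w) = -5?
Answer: -60243/22736 ≈ -2.6497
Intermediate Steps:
B = -1693/392 (B = -4 + ((-87 + 212)/(-16 - 180))/2 = -4 + (125/(-196))/2 = -4 + (125*(-1/196))/2 = -4 + (1/2)*(-125/196) = -4 - 125/392 = -1693/392 ≈ -4.3189)
(B + 158)/(-53 + x(-10, -11)) = (-1693/392 + 158)/(-53 - 5) = (60243/392)/(-58) = (60243/392)*(-1/58) = -60243/22736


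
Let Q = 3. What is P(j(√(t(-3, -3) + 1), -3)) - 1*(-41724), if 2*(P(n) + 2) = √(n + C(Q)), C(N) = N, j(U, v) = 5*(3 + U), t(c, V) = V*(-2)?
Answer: 41722 + √(18 + 5*√7)/2 ≈ 41725.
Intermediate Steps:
t(c, V) = -2*V
j(U, v) = 15 + 5*U
P(n) = -2 + √(3 + n)/2 (P(n) = -2 + √(n + 3)/2 = -2 + √(3 + n)/2)
P(j(√(t(-3, -3) + 1), -3)) - 1*(-41724) = (-2 + √(3 + (15 + 5*√(-2*(-3) + 1)))/2) - 1*(-41724) = (-2 + √(3 + (15 + 5*√(6 + 1)))/2) + 41724 = (-2 + √(3 + (15 + 5*√7))/2) + 41724 = (-2 + √(18 + 5*√7)/2) + 41724 = 41722 + √(18 + 5*√7)/2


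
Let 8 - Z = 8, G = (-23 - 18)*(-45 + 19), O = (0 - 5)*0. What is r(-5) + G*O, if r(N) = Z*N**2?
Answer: 0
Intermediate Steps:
O = 0 (O = -5*0 = 0)
G = 1066 (G = -41*(-26) = 1066)
Z = 0 (Z = 8 - 1*8 = 8 - 8 = 0)
r(N) = 0 (r(N) = 0*N**2 = 0)
r(-5) + G*O = 0 + 1066*0 = 0 + 0 = 0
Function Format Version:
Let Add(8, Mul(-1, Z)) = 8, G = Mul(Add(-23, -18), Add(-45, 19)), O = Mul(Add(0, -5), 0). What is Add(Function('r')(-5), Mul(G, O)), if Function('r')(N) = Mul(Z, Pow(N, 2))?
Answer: 0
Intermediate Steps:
O = 0 (O = Mul(-5, 0) = 0)
G = 1066 (G = Mul(-41, -26) = 1066)
Z = 0 (Z = Add(8, Mul(-1, 8)) = Add(8, -8) = 0)
Function('r')(N) = 0 (Function('r')(N) = Mul(0, Pow(N, 2)) = 0)
Add(Function('r')(-5), Mul(G, O)) = Add(0, Mul(1066, 0)) = Add(0, 0) = 0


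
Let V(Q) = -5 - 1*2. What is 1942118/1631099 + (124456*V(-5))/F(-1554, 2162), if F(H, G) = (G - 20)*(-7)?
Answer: 6092943350/102759237 ≈ 59.293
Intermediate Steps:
V(Q) = -7 (V(Q) = -5 - 2 = -7)
F(H, G) = 140 - 7*G (F(H, G) = (-20 + G)*(-7) = 140 - 7*G)
1942118/1631099 + (124456*V(-5))/F(-1554, 2162) = 1942118/1631099 + (124456*(-7))/(140 - 7*2162) = 1942118*(1/1631099) - 871192/(140 - 15134) = 1942118/1631099 - 871192/(-14994) = 1942118/1631099 - 871192*(-1/14994) = 1942118/1631099 + 62228/1071 = 6092943350/102759237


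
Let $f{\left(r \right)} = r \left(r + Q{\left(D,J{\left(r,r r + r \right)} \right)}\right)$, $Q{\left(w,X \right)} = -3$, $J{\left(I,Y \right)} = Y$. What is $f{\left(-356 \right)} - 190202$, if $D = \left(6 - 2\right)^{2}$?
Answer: $-62398$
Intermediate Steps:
$D = 16$ ($D = 4^{2} = 16$)
$f{\left(r \right)} = r \left(-3 + r\right)$ ($f{\left(r \right)} = r \left(r - 3\right) = r \left(-3 + r\right)$)
$f{\left(-356 \right)} - 190202 = - 356 \left(-3 - 356\right) - 190202 = \left(-356\right) \left(-359\right) - 190202 = 127804 - 190202 = -62398$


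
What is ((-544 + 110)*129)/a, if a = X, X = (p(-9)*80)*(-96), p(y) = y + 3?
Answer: -9331/7680 ≈ -1.2150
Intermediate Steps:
p(y) = 3 + y
X = 46080 (X = ((3 - 9)*80)*(-96) = -6*80*(-96) = -480*(-96) = 46080)
a = 46080
((-544 + 110)*129)/a = ((-544 + 110)*129)/46080 = -434*129*(1/46080) = -55986*1/46080 = -9331/7680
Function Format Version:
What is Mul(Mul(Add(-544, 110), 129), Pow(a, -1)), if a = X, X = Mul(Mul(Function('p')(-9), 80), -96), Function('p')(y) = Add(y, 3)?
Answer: Rational(-9331, 7680) ≈ -1.2150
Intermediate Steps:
Function('p')(y) = Add(3, y)
X = 46080 (X = Mul(Mul(Add(3, -9), 80), -96) = Mul(Mul(-6, 80), -96) = Mul(-480, -96) = 46080)
a = 46080
Mul(Mul(Add(-544, 110), 129), Pow(a, -1)) = Mul(Mul(Add(-544, 110), 129), Pow(46080, -1)) = Mul(Mul(-434, 129), Rational(1, 46080)) = Mul(-55986, Rational(1, 46080)) = Rational(-9331, 7680)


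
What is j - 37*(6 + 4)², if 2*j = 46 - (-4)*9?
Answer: -3659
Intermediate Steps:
j = 41 (j = (46 - (-4)*9)/2 = (46 - 1*(-36))/2 = (46 + 36)/2 = (½)*82 = 41)
j - 37*(6 + 4)² = 41 - 37*(6 + 4)² = 41 - 37*10² = 41 - 37*100 = 41 - 3700 = -3659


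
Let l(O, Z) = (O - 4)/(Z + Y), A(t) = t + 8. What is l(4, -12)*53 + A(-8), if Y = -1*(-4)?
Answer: 0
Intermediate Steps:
A(t) = 8 + t
Y = 4
l(O, Z) = (-4 + O)/(4 + Z) (l(O, Z) = (O - 4)/(Z + 4) = (-4 + O)/(4 + Z))
l(4, -12)*53 + A(-8) = ((-4 + 4)/(4 - 12))*53 + (8 - 8) = (0/(-8))*53 + 0 = -1/8*0*53 + 0 = 0*53 + 0 = 0 + 0 = 0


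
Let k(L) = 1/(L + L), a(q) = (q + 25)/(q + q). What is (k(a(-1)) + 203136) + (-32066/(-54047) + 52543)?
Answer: 331649105449/1297128 ≈ 2.5568e+5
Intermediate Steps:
a(q) = (25 + q)/(2*q) (a(q) = (25 + q)/((2*q)) = (25 + q)*(1/(2*q)) = (25 + q)/(2*q))
k(L) = 1/(2*L)
(k(a(-1)) + 203136) + (-32066/(-54047) + 52543) = (1/(2*(((½)*(25 - 1)/(-1)))) + 203136) + (-32066/(-54047) + 52543) = (1/(2*(((½)*(-1)*24))) + 203136) + (-32066*(-1/54047) + 52543) = ((½)/(-12) + 203136) + (32066/54047 + 52543) = ((½)*(-1/12) + 203136) + 2839823587/54047 = (-1/24 + 203136) + 2839823587/54047 = 4875263/24 + 2839823587/54047 = 331649105449/1297128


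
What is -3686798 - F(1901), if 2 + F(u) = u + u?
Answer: -3690598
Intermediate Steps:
F(u) = -2 + 2*u (F(u) = -2 + (u + u) = -2 + 2*u)
-3686798 - F(1901) = -3686798 - (-2 + 2*1901) = -3686798 - (-2 + 3802) = -3686798 - 1*3800 = -3686798 - 3800 = -3690598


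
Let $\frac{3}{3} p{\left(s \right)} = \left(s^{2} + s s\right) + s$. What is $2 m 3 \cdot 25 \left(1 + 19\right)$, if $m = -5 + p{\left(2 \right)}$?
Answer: $15000$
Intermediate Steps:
$p{\left(s \right)} = s + 2 s^{2}$ ($p{\left(s \right)} = \left(s^{2} + s s\right) + s = \left(s^{2} + s^{2}\right) + s = 2 s^{2} + s = s + 2 s^{2}$)
$m = 5$ ($m = -5 + 2 \left(1 + 2 \cdot 2\right) = -5 + 2 \left(1 + 4\right) = -5 + 2 \cdot 5 = -5 + 10 = 5$)
$2 m 3 \cdot 25 \left(1 + 19\right) = 2 \cdot 5 \cdot 3 \cdot 25 \left(1 + 19\right) = 10 \cdot 3 \cdot 25 \cdot 20 = 30 \cdot 25 \cdot 20 = 750 \cdot 20 = 15000$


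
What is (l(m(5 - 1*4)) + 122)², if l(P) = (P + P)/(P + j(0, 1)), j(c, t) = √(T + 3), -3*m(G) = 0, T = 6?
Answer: 14884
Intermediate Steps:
m(G) = 0 (m(G) = -⅓*0 = 0)
j(c, t) = 3 (j(c, t) = √(6 + 3) = √9 = 3)
l(P) = 2*P/(3 + P) (l(P) = (P + P)/(P + 3) = (2*P)/(3 + P) = 2*P/(3 + P))
(l(m(5 - 1*4)) + 122)² = (2*0/(3 + 0) + 122)² = (2*0/3 + 122)² = (2*0*(⅓) + 122)² = (0 + 122)² = 122² = 14884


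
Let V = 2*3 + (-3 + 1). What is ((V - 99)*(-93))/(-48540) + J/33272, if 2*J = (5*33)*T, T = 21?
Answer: -6995419/53834096 ≈ -0.12994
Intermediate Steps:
J = 3465/2 (J = ((5*33)*21)/2 = (165*21)/2 = (½)*3465 = 3465/2 ≈ 1732.5)
V = 4 (V = 6 - 2 = 4)
((V - 99)*(-93))/(-48540) + J/33272 = ((4 - 99)*(-93))/(-48540) + (3465/2)/33272 = -95*(-93)*(-1/48540) + (3465/2)*(1/33272) = 8835*(-1/48540) + 3465/66544 = -589/3236 + 3465/66544 = -6995419/53834096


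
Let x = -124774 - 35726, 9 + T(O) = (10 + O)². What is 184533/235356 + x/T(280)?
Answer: -7419024499/6597107132 ≈ -1.1246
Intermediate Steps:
T(O) = -9 + (10 + O)²
x = -160500
184533/235356 + x/T(280) = 184533/235356 - 160500/(-9 + (10 + 280)²) = 184533*(1/235356) - 160500/(-9 + 290²) = 61511/78452 - 160500/(-9 + 84100) = 61511/78452 - 160500/84091 = -7419024499/6597107132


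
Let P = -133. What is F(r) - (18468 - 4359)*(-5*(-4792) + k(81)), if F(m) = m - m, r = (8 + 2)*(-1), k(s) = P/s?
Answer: -9126768781/27 ≈ -3.3803e+8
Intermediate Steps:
k(s) = -133/s
r = -10 (r = 10*(-1) = -10)
F(m) = 0
F(r) - (18468 - 4359)*(-5*(-4792) + k(81)) = 0 - (18468 - 4359)*(-5*(-4792) - 133/81) = 0 - 14109*(23960 - 133*1/81) = 0 - 14109*(23960 - 133/81) = 0 - 14109*1940627/81 = 0 - 1*9126768781/27 = 0 - 9126768781/27 = -9126768781/27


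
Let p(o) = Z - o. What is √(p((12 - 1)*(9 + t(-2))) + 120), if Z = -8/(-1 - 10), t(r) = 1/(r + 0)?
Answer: √13178/22 ≈ 5.2180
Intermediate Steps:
t(r) = 1/r
Z = 8/11 (Z = -8/(-11) = -8*(-1/11) = 8/11 ≈ 0.72727)
p(o) = 8/11 - o
√(p((12 - 1)*(9 + t(-2))) + 120) = √((8/11 - (12 - 1)*(9 + 1/(-2))) + 120) = √((8/11 - 11*(9 - ½)) + 120) = √((8/11 - 11*17/2) + 120) = √((8/11 - 1*187/2) + 120) = √((8/11 - 187/2) + 120) = √(-2041/22 + 120) = √(599/22) = √13178/22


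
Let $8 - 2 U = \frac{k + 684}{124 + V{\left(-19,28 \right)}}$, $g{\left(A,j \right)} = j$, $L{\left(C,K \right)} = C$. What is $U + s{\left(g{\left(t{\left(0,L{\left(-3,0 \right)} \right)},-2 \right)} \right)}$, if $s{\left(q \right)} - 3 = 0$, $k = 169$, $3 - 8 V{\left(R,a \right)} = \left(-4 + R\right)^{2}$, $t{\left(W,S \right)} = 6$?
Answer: $- \frac{75}{233} \approx -0.32189$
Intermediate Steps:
$V{\left(R,a \right)} = \frac{3}{8} - \frac{\left(-4 + R\right)^{2}}{8}$
$s{\left(q \right)} = 3$ ($s{\left(q \right)} = 3 + 0 = 3$)
$U = - \frac{774}{233}$ ($U = 4 - \frac{\left(169 + 684\right) \frac{1}{124 + \left(\frac{3}{8} - \frac{\left(-4 - 19\right)^{2}}{8}\right)}}{2} = 4 - \frac{853 \frac{1}{124 + \left(\frac{3}{8} - \frac{\left(-23\right)^{2}}{8}\right)}}{2} = 4 - \frac{853 \frac{1}{124 + \left(\frac{3}{8} - \frac{529}{8}\right)}}{2} = 4 - \frac{853 \frac{1}{124 - \frac{263}{4}}}{2} = 4 - \frac{853 \frac{1}{\frac{233}{4}}}{2} = 4 - \frac{853 \cdot \frac{4}{233}}{2} = 4 - \frac{1706}{233} = - \frac{774}{233} \approx -3.3219$)
$U + s{\left(g{\left(t{\left(0,L{\left(-3,0 \right)} \right)},-2 \right)} \right)} = - \frac{774}{233} + 3 = - \frac{75}{233}$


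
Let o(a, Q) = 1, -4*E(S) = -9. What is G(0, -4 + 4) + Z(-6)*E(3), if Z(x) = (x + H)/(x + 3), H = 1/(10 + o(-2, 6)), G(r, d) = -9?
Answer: -201/44 ≈ -4.5682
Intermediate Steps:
E(S) = 9/4 (E(S) = -1/4*(-9) = 9/4)
H = 1/11 (H = 1/(10 + 1) = 1/11 ≈ 0.090909)
Z(x) = (1/11 + x)/(3 + x) (Z(x) = (x + 1/11)/(x + 3) = (1/11 + x)/(3 + x))
G(0, -4 + 4) + Z(-6)*E(3) = -9 + ((1/11 - 6)/(3 - 6))*(9/4) = -9 + (-65/11/(-3))*(9/4) = -9 - 1/3*(-65/11)*(9/4) = -9 + (65/33)*(9/4) = -9 + 195/44 = -201/44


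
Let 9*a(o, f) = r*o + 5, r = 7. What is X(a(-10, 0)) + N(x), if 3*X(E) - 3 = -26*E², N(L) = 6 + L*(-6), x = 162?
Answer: -344345/243 ≈ -1417.1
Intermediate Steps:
a(o, f) = 5/9 + 7*o/9 (a(o, f) = (7*o + 5)/9 = (5 + 7*o)/9 = 5/9 + 7*o/9)
N(L) = 6 - 6*L
X(E) = 1 - 26*E²/3 (X(E) = 1 + (-26*E²)/3 = 1 - 26*E²/3)
X(a(-10, 0)) + N(x) = (1 - 26*(5/9 + (7/9)*(-10))²/3) + (6 - 6*162) = (1 - 26*(5/9 - 70/9)²/3) + (6 - 972) = (1 - 26*(-65/9)²/3) - 966 = (1 - 26/3*4225/81) - 966 = (1 - 109850/243) - 966 = -109607/243 - 966 = -344345/243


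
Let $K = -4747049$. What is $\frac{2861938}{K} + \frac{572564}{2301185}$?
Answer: $- \frac{3867859432894}{10923837953065} \approx -0.35407$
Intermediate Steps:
$\frac{2861938}{K} + \frac{572564}{2301185} = \frac{2861938}{-4747049} + \frac{572564}{2301185} = 2861938 \left(- \frac{1}{4747049}\right) + 572564 \cdot \frac{1}{2301185} = - \frac{2861938}{4747049} + \frac{572564}{2301185} = - \frac{3867859432894}{10923837953065}$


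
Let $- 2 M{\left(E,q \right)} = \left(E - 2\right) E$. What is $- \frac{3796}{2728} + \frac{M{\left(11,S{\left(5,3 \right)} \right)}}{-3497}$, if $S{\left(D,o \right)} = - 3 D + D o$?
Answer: $- \frac{1642447}{1192477} \approx -1.3773$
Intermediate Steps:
$M{\left(E,q \right)} = - \frac{E \left(-2 + E\right)}{2}$ ($M{\left(E,q \right)} = - \frac{\left(E - 2\right) E}{2} = - \frac{\left(-2 + E\right) E}{2} = - \frac{E \left(-2 + E\right)}{2}$)
$- \frac{3796}{2728} + \frac{M{\left(11,S{\left(5,3 \right)} \right)}}{-3497} = - \frac{3796}{2728} + \frac{\frac{1}{2} \cdot 11 \left(2 - 11\right)}{-3497} = \left(-3796\right) \frac{1}{2728} + \frac{1}{2} \cdot 11 \left(2 - 11\right) \left(- \frac{1}{3497}\right) = - \frac{949}{682} + \frac{1}{2} \cdot 11 \left(-9\right) \left(- \frac{1}{3497}\right) = - \frac{949}{682} - - \frac{99}{6994} = - \frac{949}{682} + \frac{99}{6994} = - \frac{1642447}{1192477}$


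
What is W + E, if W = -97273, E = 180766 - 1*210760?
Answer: -127267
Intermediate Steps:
E = -29994 (E = 180766 - 210760 = -29994)
W + E = -97273 - 29994 = -127267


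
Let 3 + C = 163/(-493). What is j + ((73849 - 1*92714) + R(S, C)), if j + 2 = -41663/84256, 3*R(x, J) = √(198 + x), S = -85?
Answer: -1589699615/84256 + √113/3 ≈ -18864.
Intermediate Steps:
C = -1642/493 (C = -3 + 163/(-493) = -3 + 163*(-1/493) = -3 - 163/493 = -1642/493 ≈ -3.3306)
R(x, J) = √(198 + x)/3
j = -210175/84256 (j = -2 - 41663/84256 = -210175/84256 ≈ -2.4945)
j + ((73849 - 1*92714) + R(S, C)) = -210175/84256 + ((73849 - 1*92714) + √(198 - 85)/3) = -210175/84256 + ((73849 - 92714) + √113/3) = -210175/84256 + (-18865 + √113/3) = -1589699615/84256 + √113/3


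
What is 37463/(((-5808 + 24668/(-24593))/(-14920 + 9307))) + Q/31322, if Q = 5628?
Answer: 80989878900438855/2237343176732 ≈ 36199.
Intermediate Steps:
37463/(((-5808 + 24668/(-24593))/(-14920 + 9307))) + Q/31322 = 37463/(((-5808 + 24668/(-24593))/(-14920 + 9307))) + 5628/31322 = 37463/(((-5808 + 24668*(-1/24593))/(-5613))) + 5628*(1/31322) = 37463/(((-5808 - 24668/24593)*(-1/5613))) + 2814/15661 = 37463/((-142860812/24593*(-1/5613))) + 2814/15661 = 37463/(142860812/138040509) + 2814/15661 = 37463*(138040509/142860812) + 2814/15661 = 5171411588667/142860812 + 2814/15661 = 80989878900438855/2237343176732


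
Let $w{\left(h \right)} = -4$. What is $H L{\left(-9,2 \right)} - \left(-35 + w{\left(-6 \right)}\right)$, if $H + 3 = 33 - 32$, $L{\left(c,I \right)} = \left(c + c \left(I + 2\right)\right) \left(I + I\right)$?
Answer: $399$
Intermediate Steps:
$L{\left(c,I \right)} = 2 I \left(c + c \left(2 + I\right)\right)$ ($L{\left(c,I \right)} = \left(c + c \left(2 + I\right)\right) 2 I = 2 I \left(c + c \left(2 + I\right)\right)$)
$H = -2$ ($H = -3 + \left(33 - 32\right) = -3 + 1 = -2$)
$H L{\left(-9,2 \right)} - \left(-35 + w{\left(-6 \right)}\right) = - 2 \cdot 2 \cdot 2 \left(-9\right) \left(3 + 2\right) + \left(35 - -4\right) = - 2 \cdot 2 \cdot 2 \left(-9\right) 5 + \left(35 + 4\right) = \left(-2\right) \left(-180\right) + 39 = 360 + 39 = 399$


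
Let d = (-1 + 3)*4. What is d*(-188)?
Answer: -1504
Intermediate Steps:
d = 8 (d = 2*4 = 8)
d*(-188) = 8*(-188) = -1504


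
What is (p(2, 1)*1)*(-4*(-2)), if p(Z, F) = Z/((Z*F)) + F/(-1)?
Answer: 0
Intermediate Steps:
p(Z, F) = 1/F - F (p(Z, F) = Z/((F*Z)) + F*(-1) = Z*(1/(F*Z)) - F = 1/F - F)
(p(2, 1)*1)*(-4*(-2)) = ((1/1 - 1*1)*1)*(-4*(-2)) = ((1 - 1)*1)*8 = (0*1)*8 = 0*8 = 0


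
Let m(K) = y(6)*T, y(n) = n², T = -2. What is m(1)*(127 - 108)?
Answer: -1368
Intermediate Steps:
m(K) = -72 (m(K) = 6²*(-2) = 36*(-2) = -72)
m(1)*(127 - 108) = -72*(127 - 108) = -72*19 = -1368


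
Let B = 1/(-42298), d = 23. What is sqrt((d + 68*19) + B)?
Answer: sqrt(2352693814962)/42298 ≈ 36.263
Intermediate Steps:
B = -1/42298 ≈ -2.3642e-5
sqrt((d + 68*19) + B) = sqrt((23 + 68*19) - 1/42298) = sqrt((23 + 1292) - 1/42298) = sqrt(1315 - 1/42298) = sqrt(55621869/42298) = sqrt(2352693814962)/42298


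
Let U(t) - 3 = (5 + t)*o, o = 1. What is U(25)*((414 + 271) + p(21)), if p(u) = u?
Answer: 23298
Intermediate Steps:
U(t) = 8 + t (U(t) = 3 + (5 + t)*1 = 3 + (5 + t) = 8 + t)
U(25)*((414 + 271) + p(21)) = (8 + 25)*((414 + 271) + 21) = 33*(685 + 21) = 33*706 = 23298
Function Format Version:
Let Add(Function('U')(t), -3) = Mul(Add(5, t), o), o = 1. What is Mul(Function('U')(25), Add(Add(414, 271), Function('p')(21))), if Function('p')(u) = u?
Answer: 23298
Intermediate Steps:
Function('U')(t) = Add(8, t) (Function('U')(t) = Add(3, Mul(Add(5, t), 1)) = Add(3, Add(5, t)) = Add(8, t))
Mul(Function('U')(25), Add(Add(414, 271), Function('p')(21))) = Mul(Add(8, 25), Add(Add(414, 271), 21)) = Mul(33, Add(685, 21)) = Mul(33, 706) = 23298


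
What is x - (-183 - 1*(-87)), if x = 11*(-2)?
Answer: 74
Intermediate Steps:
x = -22
x - (-183 - 1*(-87)) = -22 - (-183 - 1*(-87)) = -22 - (-183 + 87) = -22 - 1*(-96) = -22 + 96 = 74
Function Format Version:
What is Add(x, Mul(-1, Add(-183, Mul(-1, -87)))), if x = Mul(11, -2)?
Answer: 74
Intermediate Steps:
x = -22
Add(x, Mul(-1, Add(-183, Mul(-1, -87)))) = Add(-22, Mul(-1, Add(-183, Mul(-1, -87)))) = Add(-22, Mul(-1, Add(-183, 87))) = Add(-22, Mul(-1, -96)) = Add(-22, 96) = 74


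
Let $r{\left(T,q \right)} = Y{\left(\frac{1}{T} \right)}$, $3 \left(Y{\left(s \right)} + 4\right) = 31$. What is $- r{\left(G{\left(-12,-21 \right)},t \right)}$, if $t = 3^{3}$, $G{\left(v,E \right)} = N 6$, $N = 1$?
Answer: $- \frac{19}{3} \approx -6.3333$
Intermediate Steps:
$Y{\left(s \right)} = \frac{19}{3}$ ($Y{\left(s \right)} = -4 + \frac{1}{3} \cdot 31 = -4 + \frac{31}{3} = \frac{19}{3}$)
$G{\left(v,E \right)} = 6$ ($G{\left(v,E \right)} = 1 \cdot 6 = 6$)
$t = 27$
$r{\left(T,q \right)} = \frac{19}{3}$
$- r{\left(G{\left(-12,-21 \right)},t \right)} = \left(-1\right) \frac{19}{3} = - \frac{19}{3}$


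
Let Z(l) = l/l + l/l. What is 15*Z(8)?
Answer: 30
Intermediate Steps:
Z(l) = 2 (Z(l) = 1 + 1 = 2)
15*Z(8) = 15*2 = 30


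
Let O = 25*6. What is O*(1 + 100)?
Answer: 15150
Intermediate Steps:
O = 150
O*(1 + 100) = 150*(1 + 100) = 150*101 = 15150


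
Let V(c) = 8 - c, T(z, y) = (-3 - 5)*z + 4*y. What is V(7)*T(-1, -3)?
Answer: -4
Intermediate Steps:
T(z, y) = -8*z + 4*y
V(7)*T(-1, -3) = (8 - 1*7)*(-8*(-1) + 4*(-3)) = (8 - 7)*(8 - 12) = 1*(-4) = -4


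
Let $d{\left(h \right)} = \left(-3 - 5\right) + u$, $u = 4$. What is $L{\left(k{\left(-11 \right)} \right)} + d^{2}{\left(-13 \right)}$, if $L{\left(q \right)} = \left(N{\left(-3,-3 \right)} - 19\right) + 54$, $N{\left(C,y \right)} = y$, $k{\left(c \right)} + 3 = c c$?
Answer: $48$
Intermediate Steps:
$k{\left(c \right)} = -3 + c^{2}$ ($k{\left(c \right)} = -3 + c c = -3 + c^{2}$)
$L{\left(q \right)} = 32$ ($L{\left(q \right)} = \left(-3 - 19\right) + 54 = -22 + 54 = 32$)
$d{\left(h \right)} = -4$ ($d{\left(h \right)} = \left(-3 - 5\right) + 4 = -8 + 4 = -4$)
$L{\left(k{\left(-11 \right)} \right)} + d^{2}{\left(-13 \right)} = 32 + \left(-4\right)^{2} = 32 + 16 = 48$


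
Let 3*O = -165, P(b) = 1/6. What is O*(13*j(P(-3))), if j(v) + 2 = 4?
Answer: -1430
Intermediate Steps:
P(b) = ⅙
j(v) = 2 (j(v) = -2 + 4 = 2)
O = -55 (O = (⅓)*(-165) = -55)
O*(13*j(P(-3))) = -715*2 = -55*26 = -1430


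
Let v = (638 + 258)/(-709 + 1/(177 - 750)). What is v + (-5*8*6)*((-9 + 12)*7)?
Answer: -1024026864/203129 ≈ -5041.3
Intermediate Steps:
v = -256704/203129 (v = 896/(-709 + 1/(-573)) = 896/(-709 - 1/573) = 896/(-406258/573) = 896*(-573/406258) = -256704/203129 ≈ -1.2637)
v + (-5*8*6)*((-9 + 12)*7) = -256704/203129 + (-5*8*6)*((-9 + 12)*7) = -256704/203129 + (-40*6)*(3*7) = -256704/203129 - 240*21 = -256704/203129 - 5040 = -1024026864/203129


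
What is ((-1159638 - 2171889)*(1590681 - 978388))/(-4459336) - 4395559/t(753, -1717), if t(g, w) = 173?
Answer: 333296349935279/771465128 ≈ 4.3203e+5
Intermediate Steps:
((-1159638 - 2171889)*(1590681 - 978388))/(-4459336) - 4395559/t(753, -1717) = ((-1159638 - 2171889)*(1590681 - 978388))/(-4459336) - 4395559/173 = -3331527*612293*(-1/4459336) - 4395559*1/173 = -2039870661411*(-1/4459336) - 4395559/173 = 2039870661411/4459336 - 4395559/173 = 333296349935279/771465128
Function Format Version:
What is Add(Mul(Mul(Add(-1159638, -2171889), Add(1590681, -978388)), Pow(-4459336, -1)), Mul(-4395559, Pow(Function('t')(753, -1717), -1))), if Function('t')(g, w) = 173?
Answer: Rational(333296349935279, 771465128) ≈ 4.3203e+5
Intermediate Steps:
Add(Mul(Mul(Add(-1159638, -2171889), Add(1590681, -978388)), Pow(-4459336, -1)), Mul(-4395559, Pow(Function('t')(753, -1717), -1))) = Add(Mul(Mul(Add(-1159638, -2171889), Add(1590681, -978388)), Pow(-4459336, -1)), Mul(-4395559, Pow(173, -1))) = Add(Mul(Mul(-3331527, 612293), Rational(-1, 4459336)), Mul(-4395559, Rational(1, 173))) = Add(Mul(-2039870661411, Rational(-1, 4459336)), Rational(-4395559, 173)) = Add(Rational(2039870661411, 4459336), Rational(-4395559, 173)) = Rational(333296349935279, 771465128)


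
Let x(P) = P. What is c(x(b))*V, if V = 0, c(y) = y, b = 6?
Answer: 0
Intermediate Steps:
c(x(b))*V = 6*0 = 0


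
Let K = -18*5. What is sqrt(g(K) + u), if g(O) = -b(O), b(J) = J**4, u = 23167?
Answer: I*sqrt(65586833) ≈ 8098.6*I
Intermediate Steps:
K = -90
g(O) = -O**4
sqrt(g(K) + u) = sqrt(-1*(-90)**4 + 23167) = sqrt(-1*65610000 + 23167) = sqrt(-65610000 + 23167) = sqrt(-65586833) = I*sqrt(65586833)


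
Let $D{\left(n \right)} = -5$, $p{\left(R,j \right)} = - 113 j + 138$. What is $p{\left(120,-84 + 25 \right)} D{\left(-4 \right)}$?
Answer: $-34025$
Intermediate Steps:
$p{\left(R,j \right)} = 138 - 113 j$
$p{\left(120,-84 + 25 \right)} D{\left(-4 \right)} = \left(138 - 113 \left(-84 + 25\right)\right) \left(-5\right) = \left(138 - -6667\right) \left(-5\right) = \left(138 + 6667\right) \left(-5\right) = 6805 \left(-5\right) = -34025$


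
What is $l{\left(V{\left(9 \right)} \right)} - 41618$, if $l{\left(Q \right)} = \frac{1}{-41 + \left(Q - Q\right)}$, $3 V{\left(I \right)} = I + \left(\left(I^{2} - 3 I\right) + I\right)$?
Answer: $- \frac{1706339}{41} \approx -41618.0$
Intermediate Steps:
$V{\left(I \right)} = - \frac{I}{3} + \frac{I^{2}}{3}$ ($V{\left(I \right)} = \frac{I + \left(\left(I^{2} - 3 I\right) + I\right)}{3} = \frac{I + \left(I^{2} - 2 I\right)}{3} = \frac{I^{2} - I}{3} = - \frac{I}{3} + \frac{I^{2}}{3}$)
$l{\left(Q \right)} = - \frac{1}{41}$ ($l{\left(Q \right)} = \frac{1}{-41 + 0} = \frac{1}{-41} = - \frac{1}{41}$)
$l{\left(V{\left(9 \right)} \right)} - 41618 = - \frac{1}{41} - 41618 = - \frac{1706339}{41}$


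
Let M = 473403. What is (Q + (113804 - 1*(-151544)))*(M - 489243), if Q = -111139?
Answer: -2442670560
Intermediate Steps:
(Q + (113804 - 1*(-151544)))*(M - 489243) = (-111139 + (113804 - 1*(-151544)))*(473403 - 489243) = (-111139 + (113804 + 151544))*(-15840) = (-111139 + 265348)*(-15840) = 154209*(-15840) = -2442670560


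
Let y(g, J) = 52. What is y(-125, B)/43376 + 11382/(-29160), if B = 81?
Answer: -1281743/3293865 ≈ -0.38913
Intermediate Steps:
y(-125, B)/43376 + 11382/(-29160) = 52/43376 + 11382/(-29160) = 52*(1/43376) + 11382*(-1/29160) = 13/10844 - 1897/4860 = -1281743/3293865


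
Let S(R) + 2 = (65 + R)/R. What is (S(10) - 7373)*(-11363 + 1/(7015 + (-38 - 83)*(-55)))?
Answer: 457764019923/5468 ≈ 8.3717e+7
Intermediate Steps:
S(R) = -2 + (65 + R)/R
(S(10) - 7373)*(-11363 + 1/(7015 + (-38 - 83)*(-55))) = ((65 - 1*10)/10 - 7373)*(-11363 + 1/(7015 + (-38 - 83)*(-55))) = ((65 - 10)/10 - 7373)*(-11363 + 1/(7015 - 121*(-55))) = ((⅒)*55 - 7373)*(-11363 + 1/(7015 + 6655)) = (11/2 - 7373)*(-11363 + 1/13670) = -14735*(-11363 + 1/13670)/2 = -14735/2*(-155332209/13670) = 457764019923/5468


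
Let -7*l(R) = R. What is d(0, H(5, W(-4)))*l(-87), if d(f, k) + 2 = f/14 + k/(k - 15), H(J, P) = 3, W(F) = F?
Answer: -783/28 ≈ -27.964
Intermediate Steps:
l(R) = -R/7
d(f, k) = -2 + f/14 + k/(-15 + k) (d(f, k) = -2 + (f/14 + k/(k - 15)) = -2 + (f*(1/14) + k/(-15 + k)) = -2 + (f/14 + k/(-15 + k)) = -2 + f/14 + k/(-15 + k))
d(0, H(5, W(-4)))*l(-87) = ((420 - 15*0 - 14*3 + 0*3)/(14*(-15 + 3)))*(-⅐*(-87)) = ((1/14)*(420 + 0 - 42 + 0)/(-12))*(87/7) = ((1/14)*(-1/12)*378)*(87/7) = -9/4*87/7 = -783/28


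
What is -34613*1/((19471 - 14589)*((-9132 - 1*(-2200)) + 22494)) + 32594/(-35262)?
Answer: -1238753389951/1339492022604 ≈ -0.92479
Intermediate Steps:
-34613*1/((19471 - 14589)*((-9132 - 1*(-2200)) + 22494)) + 32594/(-35262) = -34613*1/(4882*((-9132 + 2200) + 22494)) + 32594*(-1/35262) = -34613*1/(4882*(-6932 + 22494)) - 16297/17631 = -34613/(4882*15562) - 16297/17631 = -34613/75973684 - 16297/17631 = -1238753389951/1339492022604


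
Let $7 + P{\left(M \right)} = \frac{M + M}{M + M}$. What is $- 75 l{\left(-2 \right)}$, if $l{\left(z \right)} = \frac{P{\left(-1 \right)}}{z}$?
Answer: $-225$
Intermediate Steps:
$P{\left(M \right)} = -6$ ($P{\left(M \right)} = -7 + \frac{M + M}{M + M} = -7 + \frac{2 M}{2 M} = -7 + 2 M \frac{1}{2 M} = -7 + 1 = -6$)
$l{\left(z \right)} = - \frac{6}{z}$
$- 75 l{\left(-2 \right)} = - 75 \left(- \frac{6}{-2}\right) = - 75 \left(\left(-6\right) \left(- \frac{1}{2}\right)\right) = \left(-75\right) 3 = -225$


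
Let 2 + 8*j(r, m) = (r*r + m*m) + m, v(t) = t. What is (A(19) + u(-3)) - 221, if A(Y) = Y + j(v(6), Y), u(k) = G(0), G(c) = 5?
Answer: -581/4 ≈ -145.25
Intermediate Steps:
u(k) = 5
j(r, m) = -1/4 + m/8 + m**2/8 + r**2/8 (j(r, m) = -1/4 + ((r*r + m*m) + m)/8 = -1/4 + ((r**2 + m**2) + m)/8 = -1/4 + ((m**2 + r**2) + m)/8 = -1/4 + (m + m**2 + r**2)/8 = -1/4 + (m/8 + m**2/8 + r**2/8) = -1/4 + m/8 + m**2/8 + r**2/8)
A(Y) = 17/4 + Y**2/8 + 9*Y/8 (A(Y) = Y + (-1/4 + Y/8 + Y**2/8 + (1/8)*6**2) = Y + (-1/4 + Y/8 + Y**2/8 + (1/8)*36) = Y + (-1/4 + Y/8 + Y**2/8 + 9/2) = Y + (17/4 + Y/8 + Y**2/8) = 17/4 + Y**2/8 + 9*Y/8)
(A(19) + u(-3)) - 221 = ((17/4 + (1/8)*19**2 + (9/8)*19) + 5) - 221 = ((17/4 + (1/8)*361 + 171/8) + 5) - 221 = ((17/4 + 361/8 + 171/8) + 5) - 221 = (283/4 + 5) - 221 = 303/4 - 221 = -581/4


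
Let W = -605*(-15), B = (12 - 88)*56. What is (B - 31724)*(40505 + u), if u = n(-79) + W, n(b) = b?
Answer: -1781045980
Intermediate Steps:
B = -4256 (B = -76*56 = -4256)
W = 9075
u = 8996 (u = -79 + 9075 = 8996)
(B - 31724)*(40505 + u) = (-4256 - 31724)*(40505 + 8996) = -35980*49501 = -1781045980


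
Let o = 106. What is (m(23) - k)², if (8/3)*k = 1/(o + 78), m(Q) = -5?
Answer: 54213769/2166784 ≈ 25.020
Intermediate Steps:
k = 3/1472 (k = 3/(8*(106 + 78)) = (3/8)/184 = (3/8)*(1/184) = 3/1472 ≈ 0.0020380)
(m(23) - k)² = (-5 - 1*3/1472)² = (-5 - 3/1472)² = (-7363/1472)² = 54213769/2166784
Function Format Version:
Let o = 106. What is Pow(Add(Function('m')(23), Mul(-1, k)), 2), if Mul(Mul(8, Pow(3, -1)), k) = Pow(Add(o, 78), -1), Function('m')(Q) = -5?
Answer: Rational(54213769, 2166784) ≈ 25.020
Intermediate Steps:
k = Rational(3, 1472) (k = Mul(Rational(3, 8), Pow(Add(106, 78), -1)) = Mul(Rational(3, 8), Pow(184, -1)) = Mul(Rational(3, 8), Rational(1, 184)) = Rational(3, 1472) ≈ 0.0020380)
Pow(Add(Function('m')(23), Mul(-1, k)), 2) = Pow(Add(-5, Mul(-1, Rational(3, 1472))), 2) = Pow(Add(-5, Rational(-3, 1472)), 2) = Pow(Rational(-7363, 1472), 2) = Rational(54213769, 2166784)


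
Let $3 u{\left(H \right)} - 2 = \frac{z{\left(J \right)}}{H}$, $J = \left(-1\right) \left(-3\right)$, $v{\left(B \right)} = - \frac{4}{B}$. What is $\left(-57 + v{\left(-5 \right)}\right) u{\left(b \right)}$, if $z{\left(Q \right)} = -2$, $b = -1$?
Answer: $- \frac{1124}{15} \approx -74.933$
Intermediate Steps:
$J = 3$
$u{\left(H \right)} = \frac{2}{3} - \frac{2}{3 H}$ ($u{\left(H \right)} = \frac{2}{3} + \frac{\left(-2\right) \frac{1}{H}}{3} = \frac{2}{3} - \frac{2}{3 H}$)
$\left(-57 + v{\left(-5 \right)}\right) u{\left(b \right)} = \left(-57 - \frac{4}{-5}\right) \frac{2 \left(-1 - 1\right)}{3 \left(-1\right)} = \left(-57 - - \frac{4}{5}\right) \frac{2}{3} \left(-1\right) \left(-2\right) = \left(-57 + \frac{4}{5}\right) \frac{4}{3} = \left(- \frac{281}{5}\right) \frac{4}{3} = - \frac{1124}{15}$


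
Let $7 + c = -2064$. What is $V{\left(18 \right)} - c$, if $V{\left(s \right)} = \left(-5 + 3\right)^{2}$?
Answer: $2075$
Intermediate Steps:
$c = -2071$ ($c = -7 - 2064 = -2071$)
$V{\left(s \right)} = 4$ ($V{\left(s \right)} = \left(-2\right)^{2} = 4$)
$V{\left(18 \right)} - c = 4 - -2071 = 4 + 2071 = 2075$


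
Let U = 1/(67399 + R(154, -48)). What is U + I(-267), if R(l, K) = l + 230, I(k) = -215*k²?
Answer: -1038919191704/67783 ≈ -1.5327e+7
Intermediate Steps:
R(l, K) = 230 + l
U = 1/67783 (U = 1/(67399 + (230 + 154)) = 1/(67399 + 384) = 1/67783 ≈ 1.4753e-5)
U + I(-267) = 1/67783 - 215*(-267)² = 1/67783 - 215*71289 = 1/67783 - 15327135 = -1038919191704/67783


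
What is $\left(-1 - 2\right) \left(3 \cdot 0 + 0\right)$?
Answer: $0$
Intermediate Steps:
$\left(-1 - 2\right) \left(3 \cdot 0 + 0\right) = - 3 \left(0 + 0\right) = \left(-3\right) 0 = 0$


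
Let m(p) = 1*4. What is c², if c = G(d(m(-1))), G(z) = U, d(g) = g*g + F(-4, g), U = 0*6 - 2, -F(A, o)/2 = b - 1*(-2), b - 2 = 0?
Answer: 4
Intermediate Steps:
b = 2 (b = 2 + 0 = 2)
m(p) = 4
F(A, o) = -8 (F(A, o) = -2*(2 - 1*(-2)) = -2*(2 + 2) = -2*4 = -8)
U = -2 (U = 0 - 2 = -2)
d(g) = -8 + g² (d(g) = g*g - 8 = g² - 8 = -8 + g²)
G(z) = -2
c = -2
c² = (-2)² = 4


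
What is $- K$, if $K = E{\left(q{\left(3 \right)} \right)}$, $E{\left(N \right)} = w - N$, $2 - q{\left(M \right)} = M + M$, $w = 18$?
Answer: $-22$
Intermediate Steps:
$q{\left(M \right)} = 2 - 2 M$ ($q{\left(M \right)} = 2 - \left(M + M\right) = 2 - 2 M$)
$E{\left(N \right)} = 18 - N$
$K = 22$ ($K = 18 - \left(2 - 6\right) = 18 - -4 = 18 + 4 = 22$)
$- K = \left(-1\right) 22 = -22$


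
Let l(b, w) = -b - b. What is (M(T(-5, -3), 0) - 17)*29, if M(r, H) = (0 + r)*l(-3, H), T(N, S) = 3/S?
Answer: -667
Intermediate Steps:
l(b, w) = -2*b
M(r, H) = 6*r (M(r, H) = (0 + r)*(-2*(-3)) = r*6 = 6*r)
(M(T(-5, -3), 0) - 17)*29 = (6*(3/(-3)) - 17)*29 = (6*(3*(-⅓)) - 17)*29 = (6*(-1) - 17)*29 = (-6 - 17)*29 = -23*29 = -667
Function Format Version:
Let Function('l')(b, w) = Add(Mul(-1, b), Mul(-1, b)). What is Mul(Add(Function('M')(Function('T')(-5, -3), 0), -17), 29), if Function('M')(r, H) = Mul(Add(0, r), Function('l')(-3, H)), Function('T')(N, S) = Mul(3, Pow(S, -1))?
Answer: -667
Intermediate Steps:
Function('l')(b, w) = Mul(-2, b)
Function('M')(r, H) = Mul(6, r) (Function('M')(r, H) = Mul(Add(0, r), Mul(-2, -3)) = Mul(r, 6) = Mul(6, r))
Mul(Add(Function('M')(Function('T')(-5, -3), 0), -17), 29) = Mul(Add(Mul(6, Mul(3, Pow(-3, -1))), -17), 29) = Mul(Add(Mul(6, Mul(3, Rational(-1, 3))), -17), 29) = Mul(Add(Mul(6, -1), -17), 29) = Mul(Add(-6, -17), 29) = Mul(-23, 29) = -667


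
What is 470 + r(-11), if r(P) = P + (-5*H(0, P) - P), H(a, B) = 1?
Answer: 465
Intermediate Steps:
r(P) = -5 (r(P) = P + (-5*1 - P) = P + (-5 - P) = -5)
470 + r(-11) = 470 - 5 = 465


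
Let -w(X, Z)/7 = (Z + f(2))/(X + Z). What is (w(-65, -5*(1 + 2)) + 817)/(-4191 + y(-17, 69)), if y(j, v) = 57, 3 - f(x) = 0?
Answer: -16319/82680 ≈ -0.19738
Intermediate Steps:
f(x) = 3 (f(x) = 3 - 1*0 = 3 + 0 = 3)
w(X, Z) = -7*(3 + Z)/(X + Z) (w(X, Z) = -7*(Z + 3)/(X + Z) = -7*(3 + Z)/(X + Z))
(w(-65, -5*(1 + 2)) + 817)/(-4191 + y(-17, 69)) = (7*(-3 - (-5)*(1 + 2))/(-65 - 5*(1 + 2)) + 817)/(-4191 + 57) = (7*(-3 - (-5)*3)/(-65 - 5*3) + 817)/(-4134) = (7*(-3 - 1*(-15))/(-65 - 15) + 817)*(-1/4134) = (7*(-3 + 15)/(-80) + 817)*(-1/4134) = (7*(-1/80)*12 + 817)*(-1/4134) = (-21/20 + 817)*(-1/4134) = (16319/20)*(-1/4134) = -16319/82680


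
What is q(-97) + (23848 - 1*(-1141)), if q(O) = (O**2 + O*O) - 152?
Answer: 43655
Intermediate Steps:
q(O) = -152 + 2*O**2 (q(O) = (O**2 + O**2) - 152 = 2*O**2 - 152 = -152 + 2*O**2)
q(-97) + (23848 - 1*(-1141)) = (-152 + 2*(-97)**2) + (23848 - 1*(-1141)) = (-152 + 2*9409) + (23848 + 1141) = (-152 + 18818) + 24989 = 18666 + 24989 = 43655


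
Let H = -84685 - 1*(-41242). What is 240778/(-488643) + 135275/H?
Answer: -25520433493/7076039283 ≈ -3.6066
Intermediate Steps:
H = -43443 (H = -84685 + 41242 = -43443)
240778/(-488643) + 135275/H = 240778/(-488643) + 135275/(-43443) = 240778*(-1/488643) + 135275*(-1/43443) = -240778/488643 - 135275/43443 = -25520433493/7076039283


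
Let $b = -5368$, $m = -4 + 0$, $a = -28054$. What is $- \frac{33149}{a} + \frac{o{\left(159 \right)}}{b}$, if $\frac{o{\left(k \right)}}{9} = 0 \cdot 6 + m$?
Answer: $\frac{11184611}{9412117} \approx 1.1883$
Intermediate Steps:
$m = -4$
$o{\left(k \right)} = -36$ ($o{\left(k \right)} = 9 \left(0 \cdot 6 - 4\right) = 9 \left(0 - 4\right) = 9 \left(-4\right) = -36$)
$- \frac{33149}{a} + \frac{o{\left(159 \right)}}{b} = - \frac{33149}{-28054} - \frac{36}{-5368} = \left(-33149\right) \left(- \frac{1}{28054}\right) - - \frac{9}{1342} = \frac{33149}{28054} + \frac{9}{1342} = \frac{11184611}{9412117}$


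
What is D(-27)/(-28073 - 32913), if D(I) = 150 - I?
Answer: -177/60986 ≈ -0.0029023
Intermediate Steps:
D(-27)/(-28073 - 32913) = (150 - 1*(-27))/(-28073 - 32913) = (150 + 27)/(-60986) = 177*(-1/60986) = -177/60986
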